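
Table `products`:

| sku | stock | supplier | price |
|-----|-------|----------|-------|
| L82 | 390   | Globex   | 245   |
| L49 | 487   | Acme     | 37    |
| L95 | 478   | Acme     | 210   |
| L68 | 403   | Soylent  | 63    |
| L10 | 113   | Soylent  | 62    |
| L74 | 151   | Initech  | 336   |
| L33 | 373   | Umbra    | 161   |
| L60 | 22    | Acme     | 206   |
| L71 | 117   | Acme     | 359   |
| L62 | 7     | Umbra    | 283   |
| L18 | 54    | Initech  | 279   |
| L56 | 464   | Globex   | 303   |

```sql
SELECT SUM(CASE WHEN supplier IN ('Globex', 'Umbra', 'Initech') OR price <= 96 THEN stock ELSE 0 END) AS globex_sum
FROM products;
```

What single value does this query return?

2442

sku=L82: ✓ → 390
sku=L49: ✓ → 487
sku=L95: ✗
sku=L68: ✓ → 403
sku=L10: ✓ → 113
sku=L74: ✓ → 151
sku=L33: ✓ → 373
sku=L60: ✗
sku=L71: ✗
sku=L62: ✓ → 7
sku=L18: ✓ → 54
sku=L56: ✓ → 464
globex_sum = 390 + 487 + 403 + 113 + 151 + 373 + 7 + 54 + 464 = 2442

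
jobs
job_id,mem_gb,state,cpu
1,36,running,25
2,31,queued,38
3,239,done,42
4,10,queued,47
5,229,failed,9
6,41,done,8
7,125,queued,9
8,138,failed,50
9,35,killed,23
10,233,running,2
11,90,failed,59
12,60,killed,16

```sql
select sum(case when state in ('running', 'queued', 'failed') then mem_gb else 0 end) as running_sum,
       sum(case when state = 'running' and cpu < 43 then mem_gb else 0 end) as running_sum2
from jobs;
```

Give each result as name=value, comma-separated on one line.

running_sum=892, running_sum2=269

[running_sum: state in ('running', 'queued', 'failed')]
job_id=1: ✓ → 36
job_id=2: ✓ → 31
job_id=3: ✗
job_id=4: ✓ → 10
job_id=5: ✓ → 229
job_id=6: ✗
job_id=7: ✓ → 125
job_id=8: ✓ → 138
job_id=9: ✗
job_id=10: ✓ → 233
job_id=11: ✓ → 90
job_id=12: ✗
running_sum = 36 + 31 + 10 + 229 + 125 + 138 + 233 + 90 = 892
—
[running_sum2: state = 'running' and cpu < 43]
job_id=1: ✓ → 36
job_id=2: ✗
job_id=3: ✗
job_id=4: ✗
job_id=5: ✗
job_id=6: ✗
job_id=7: ✗
job_id=8: ✗
job_id=9: ✗
job_id=10: ✓ → 233
job_id=11: ✗
job_id=12: ✗
running_sum2 = 36 + 233 = 269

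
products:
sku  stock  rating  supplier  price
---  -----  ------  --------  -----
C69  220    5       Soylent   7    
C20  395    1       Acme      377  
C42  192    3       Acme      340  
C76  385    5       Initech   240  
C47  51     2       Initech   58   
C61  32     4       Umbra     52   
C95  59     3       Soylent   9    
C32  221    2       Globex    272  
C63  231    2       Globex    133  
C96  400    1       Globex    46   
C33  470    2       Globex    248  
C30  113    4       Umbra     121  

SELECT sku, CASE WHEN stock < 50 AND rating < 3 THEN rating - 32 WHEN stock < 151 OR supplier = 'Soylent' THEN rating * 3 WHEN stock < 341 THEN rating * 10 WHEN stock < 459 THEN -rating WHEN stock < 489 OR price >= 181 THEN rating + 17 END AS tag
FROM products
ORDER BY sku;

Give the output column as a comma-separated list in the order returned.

-1, 12, 20, 19, 30, 6, 12, 20, 15, -5, 9, -1

sku=C20: stock < 459 → -1
sku=C30: stock < 151 OR supplier = 'Soylent' → 12
sku=C32: stock < 341 → 20
sku=C33: stock < 489 OR price >= 181 → 19
sku=C42: stock < 341 → 30
sku=C47: stock < 151 OR supplier = 'Soylent' → 6
sku=C61: stock < 151 OR supplier = 'Soylent' → 12
sku=C63: stock < 341 → 20
sku=C69: stock < 151 OR supplier = 'Soylent' → 15
sku=C76: stock < 459 → -5
sku=C95: stock < 151 OR supplier = 'Soylent' → 9
sku=C96: stock < 459 → -1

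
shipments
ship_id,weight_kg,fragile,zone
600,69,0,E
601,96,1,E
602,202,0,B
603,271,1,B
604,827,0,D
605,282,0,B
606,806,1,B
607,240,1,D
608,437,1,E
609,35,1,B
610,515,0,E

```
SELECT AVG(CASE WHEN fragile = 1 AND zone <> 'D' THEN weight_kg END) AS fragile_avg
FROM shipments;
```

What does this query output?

ship_id=600: ✗
ship_id=601: ✓ → 96
ship_id=602: ✗
ship_id=603: ✓ → 271
ship_id=604: ✗
ship_id=605: ✗
ship_id=606: ✓ → 806
ship_id=607: ✗
ship_id=608: ✓ → 437
ship_id=609: ✓ → 35
ship_id=610: ✗
fragile_avg = (96 + 271 + 806 + 437 + 35) / 5 = 329

329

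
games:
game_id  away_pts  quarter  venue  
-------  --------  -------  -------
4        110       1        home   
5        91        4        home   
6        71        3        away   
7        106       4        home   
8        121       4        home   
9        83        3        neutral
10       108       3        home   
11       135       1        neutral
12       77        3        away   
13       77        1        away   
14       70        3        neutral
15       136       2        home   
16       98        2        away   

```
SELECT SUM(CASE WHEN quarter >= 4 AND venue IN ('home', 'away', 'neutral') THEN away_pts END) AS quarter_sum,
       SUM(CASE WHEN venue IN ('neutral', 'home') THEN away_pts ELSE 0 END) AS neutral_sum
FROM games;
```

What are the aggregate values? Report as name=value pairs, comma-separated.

[quarter_sum: quarter >= 4 AND venue IN ('home', 'away', 'neutral')]
game_id=4: ✗
game_id=5: ✓ → 91
game_id=6: ✗
game_id=7: ✓ → 106
game_id=8: ✓ → 121
game_id=9: ✗
game_id=10: ✗
game_id=11: ✗
game_id=12: ✗
game_id=13: ✗
game_id=14: ✗
game_id=15: ✗
game_id=16: ✗
quarter_sum = 91 + 106 + 121 = 318
—
[neutral_sum: venue IN ('neutral', 'home')]
game_id=4: ✓ → 110
game_id=5: ✓ → 91
game_id=6: ✗
game_id=7: ✓ → 106
game_id=8: ✓ → 121
game_id=9: ✓ → 83
game_id=10: ✓ → 108
game_id=11: ✓ → 135
game_id=12: ✗
game_id=13: ✗
game_id=14: ✓ → 70
game_id=15: ✓ → 136
game_id=16: ✗
neutral_sum = 110 + 91 + 106 + 121 + 83 + 108 + 135 + 70 + 136 = 960

quarter_sum=318, neutral_sum=960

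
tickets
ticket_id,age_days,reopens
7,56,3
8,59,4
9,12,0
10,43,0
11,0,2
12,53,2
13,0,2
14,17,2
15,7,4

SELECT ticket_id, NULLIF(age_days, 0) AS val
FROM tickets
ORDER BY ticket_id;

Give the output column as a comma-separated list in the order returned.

56, 59, 12, 43, NULL, 53, NULL, 17, 7

ticket_id=7: age_days=56 vs 0: differ → 56
ticket_id=8: age_days=59 vs 0: differ → 59
ticket_id=9: age_days=12 vs 0: differ → 12
ticket_id=10: age_days=43 vs 0: differ → 43
ticket_id=11: age_days=0 vs 0: equal → NULL
ticket_id=12: age_days=53 vs 0: differ → 53
ticket_id=13: age_days=0 vs 0: equal → NULL
ticket_id=14: age_days=17 vs 0: differ → 17
ticket_id=15: age_days=7 vs 0: differ → 7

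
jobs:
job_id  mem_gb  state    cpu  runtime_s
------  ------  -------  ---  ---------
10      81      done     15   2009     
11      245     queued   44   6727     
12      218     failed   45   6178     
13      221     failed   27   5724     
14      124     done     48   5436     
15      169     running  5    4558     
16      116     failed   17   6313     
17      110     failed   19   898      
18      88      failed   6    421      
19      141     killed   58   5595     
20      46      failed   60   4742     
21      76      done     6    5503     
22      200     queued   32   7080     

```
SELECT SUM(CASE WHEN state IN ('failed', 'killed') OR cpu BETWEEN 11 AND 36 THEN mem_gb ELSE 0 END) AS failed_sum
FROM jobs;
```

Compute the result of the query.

job_id=10: ✓ → 81
job_id=11: ✗
job_id=12: ✓ → 218
job_id=13: ✓ → 221
job_id=14: ✗
job_id=15: ✗
job_id=16: ✓ → 116
job_id=17: ✓ → 110
job_id=18: ✓ → 88
job_id=19: ✓ → 141
job_id=20: ✓ → 46
job_id=21: ✗
job_id=22: ✓ → 200
failed_sum = 81 + 218 + 221 + 116 + 110 + 88 + 141 + 46 + 200 = 1221

1221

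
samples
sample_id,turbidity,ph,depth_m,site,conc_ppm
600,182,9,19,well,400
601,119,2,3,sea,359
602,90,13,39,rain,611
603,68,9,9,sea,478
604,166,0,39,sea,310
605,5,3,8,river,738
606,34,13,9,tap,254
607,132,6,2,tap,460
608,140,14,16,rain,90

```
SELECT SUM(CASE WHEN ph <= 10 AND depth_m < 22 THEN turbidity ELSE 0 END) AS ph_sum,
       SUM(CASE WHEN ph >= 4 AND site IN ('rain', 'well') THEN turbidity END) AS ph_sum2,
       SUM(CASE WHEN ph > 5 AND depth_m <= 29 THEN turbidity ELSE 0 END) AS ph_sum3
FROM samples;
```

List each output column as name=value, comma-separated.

[ph_sum: ph <= 10 AND depth_m < 22]
sample_id=600: ✓ → 182
sample_id=601: ✓ → 119
sample_id=602: ✗
sample_id=603: ✓ → 68
sample_id=604: ✗
sample_id=605: ✓ → 5
sample_id=606: ✗
sample_id=607: ✓ → 132
sample_id=608: ✗
ph_sum = 182 + 119 + 68 + 5 + 132 = 506
—
[ph_sum2: ph >= 4 AND site IN ('rain', 'well')]
sample_id=600: ✓ → 182
sample_id=601: ✗
sample_id=602: ✓ → 90
sample_id=603: ✗
sample_id=604: ✗
sample_id=605: ✗
sample_id=606: ✗
sample_id=607: ✗
sample_id=608: ✓ → 140
ph_sum2 = 182 + 90 + 140 = 412
—
[ph_sum3: ph > 5 AND depth_m <= 29]
sample_id=600: ✓ → 182
sample_id=601: ✗
sample_id=602: ✗
sample_id=603: ✓ → 68
sample_id=604: ✗
sample_id=605: ✗
sample_id=606: ✓ → 34
sample_id=607: ✓ → 132
sample_id=608: ✓ → 140
ph_sum3 = 182 + 68 + 34 + 132 + 140 = 556

ph_sum=506, ph_sum2=412, ph_sum3=556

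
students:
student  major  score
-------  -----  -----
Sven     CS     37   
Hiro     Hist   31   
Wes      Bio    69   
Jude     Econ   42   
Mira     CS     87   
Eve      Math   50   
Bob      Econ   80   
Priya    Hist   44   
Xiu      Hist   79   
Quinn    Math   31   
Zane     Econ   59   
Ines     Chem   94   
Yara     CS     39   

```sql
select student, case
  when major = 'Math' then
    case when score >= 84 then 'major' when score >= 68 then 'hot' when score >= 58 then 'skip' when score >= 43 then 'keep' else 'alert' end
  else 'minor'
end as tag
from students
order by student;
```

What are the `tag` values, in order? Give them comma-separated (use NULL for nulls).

student=Bob: major='Econ' → outer ELSE → minor
student=Eve: major='Math' → inner[score >= 43] → keep
student=Hiro: major='Hist' → outer ELSE → minor
student=Ines: major='Chem' → outer ELSE → minor
student=Jude: major='Econ' → outer ELSE → minor
student=Mira: major='CS' → outer ELSE → minor
student=Priya: major='Hist' → outer ELSE → minor
student=Quinn: major='Math' → inner[ELSE] → alert
student=Sven: major='CS' → outer ELSE → minor
student=Wes: major='Bio' → outer ELSE → minor
student=Xiu: major='Hist' → outer ELSE → minor
student=Yara: major='CS' → outer ELSE → minor
student=Zane: major='Econ' → outer ELSE → minor

minor, keep, minor, minor, minor, minor, minor, alert, minor, minor, minor, minor, minor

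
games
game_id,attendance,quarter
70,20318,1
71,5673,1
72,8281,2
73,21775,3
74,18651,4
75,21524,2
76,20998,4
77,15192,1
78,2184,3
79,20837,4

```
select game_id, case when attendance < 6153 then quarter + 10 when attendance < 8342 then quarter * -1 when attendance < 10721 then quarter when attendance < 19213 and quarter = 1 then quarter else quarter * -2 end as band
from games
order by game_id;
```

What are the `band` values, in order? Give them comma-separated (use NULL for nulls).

-2, 11, -2, -6, -8, -4, -8, 1, 13, -8

game_id=70: ELSE → -2
game_id=71: attendance < 6153 → 11
game_id=72: attendance < 8342 → -2
game_id=73: ELSE → -6
game_id=74: ELSE → -8
game_id=75: ELSE → -4
game_id=76: ELSE → -8
game_id=77: attendance < 19213 and quarter = 1 → 1
game_id=78: attendance < 6153 → 13
game_id=79: ELSE → -8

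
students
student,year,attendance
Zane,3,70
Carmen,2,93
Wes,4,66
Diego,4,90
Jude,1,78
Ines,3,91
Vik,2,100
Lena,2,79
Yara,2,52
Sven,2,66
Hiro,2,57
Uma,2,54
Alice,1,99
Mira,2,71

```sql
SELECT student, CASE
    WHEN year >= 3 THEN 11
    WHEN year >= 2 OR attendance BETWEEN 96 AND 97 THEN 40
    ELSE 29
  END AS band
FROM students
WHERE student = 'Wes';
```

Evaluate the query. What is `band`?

student = Wes: year=4, attendance=66.
year >= 3 → true → 11

11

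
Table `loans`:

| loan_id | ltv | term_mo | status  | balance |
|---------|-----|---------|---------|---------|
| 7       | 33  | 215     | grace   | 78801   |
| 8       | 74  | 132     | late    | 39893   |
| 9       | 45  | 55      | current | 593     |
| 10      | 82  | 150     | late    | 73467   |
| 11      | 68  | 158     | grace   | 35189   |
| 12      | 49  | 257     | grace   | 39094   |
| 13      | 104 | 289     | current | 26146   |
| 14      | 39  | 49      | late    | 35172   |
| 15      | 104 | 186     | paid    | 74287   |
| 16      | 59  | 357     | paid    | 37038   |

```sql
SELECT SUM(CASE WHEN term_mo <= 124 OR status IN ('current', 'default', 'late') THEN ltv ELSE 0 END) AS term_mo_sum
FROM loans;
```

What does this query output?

344

loan_id=7: ✗
loan_id=8: ✓ → 74
loan_id=9: ✓ → 45
loan_id=10: ✓ → 82
loan_id=11: ✗
loan_id=12: ✗
loan_id=13: ✓ → 104
loan_id=14: ✓ → 39
loan_id=15: ✗
loan_id=16: ✗
term_mo_sum = 74 + 45 + 82 + 104 + 39 = 344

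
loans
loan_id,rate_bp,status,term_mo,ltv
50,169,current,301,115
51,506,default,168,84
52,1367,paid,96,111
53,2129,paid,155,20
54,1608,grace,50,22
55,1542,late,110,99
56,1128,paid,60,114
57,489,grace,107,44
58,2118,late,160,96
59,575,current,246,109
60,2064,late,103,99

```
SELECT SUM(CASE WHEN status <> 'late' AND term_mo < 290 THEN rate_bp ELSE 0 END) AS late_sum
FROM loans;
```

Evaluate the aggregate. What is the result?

7802

loan_id=50: ✗
loan_id=51: ✓ → 506
loan_id=52: ✓ → 1367
loan_id=53: ✓ → 2129
loan_id=54: ✓ → 1608
loan_id=55: ✗
loan_id=56: ✓ → 1128
loan_id=57: ✓ → 489
loan_id=58: ✗
loan_id=59: ✓ → 575
loan_id=60: ✗
late_sum = 506 + 1367 + 2129 + 1608 + 1128 + 489 + 575 = 7802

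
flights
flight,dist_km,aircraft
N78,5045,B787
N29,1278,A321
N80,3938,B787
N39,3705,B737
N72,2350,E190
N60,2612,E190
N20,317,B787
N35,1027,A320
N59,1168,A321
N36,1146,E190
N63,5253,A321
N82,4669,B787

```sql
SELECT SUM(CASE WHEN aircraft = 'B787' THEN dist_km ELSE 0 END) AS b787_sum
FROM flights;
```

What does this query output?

flight=N78: ✓ → 5045
flight=N29: ✗
flight=N80: ✓ → 3938
flight=N39: ✗
flight=N72: ✗
flight=N60: ✗
flight=N20: ✓ → 317
flight=N35: ✗
flight=N59: ✗
flight=N36: ✗
flight=N63: ✗
flight=N82: ✓ → 4669
b787_sum = 5045 + 3938 + 317 + 4669 = 13969

13969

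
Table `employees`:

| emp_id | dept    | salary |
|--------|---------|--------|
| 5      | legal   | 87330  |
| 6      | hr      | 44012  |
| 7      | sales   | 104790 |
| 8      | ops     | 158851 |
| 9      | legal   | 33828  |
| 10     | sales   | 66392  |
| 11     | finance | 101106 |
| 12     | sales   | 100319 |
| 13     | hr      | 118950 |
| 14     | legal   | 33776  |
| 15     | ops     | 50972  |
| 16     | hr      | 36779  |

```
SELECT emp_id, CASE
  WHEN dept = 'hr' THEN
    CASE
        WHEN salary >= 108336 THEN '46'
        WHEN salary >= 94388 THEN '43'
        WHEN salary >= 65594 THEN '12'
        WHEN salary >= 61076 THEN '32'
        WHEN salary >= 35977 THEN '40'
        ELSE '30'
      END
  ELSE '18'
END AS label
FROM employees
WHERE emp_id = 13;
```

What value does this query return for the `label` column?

emp_id = 13: dept=hr, salary=118950.
dept='hr' → inner[salary >= 108336] → 46

46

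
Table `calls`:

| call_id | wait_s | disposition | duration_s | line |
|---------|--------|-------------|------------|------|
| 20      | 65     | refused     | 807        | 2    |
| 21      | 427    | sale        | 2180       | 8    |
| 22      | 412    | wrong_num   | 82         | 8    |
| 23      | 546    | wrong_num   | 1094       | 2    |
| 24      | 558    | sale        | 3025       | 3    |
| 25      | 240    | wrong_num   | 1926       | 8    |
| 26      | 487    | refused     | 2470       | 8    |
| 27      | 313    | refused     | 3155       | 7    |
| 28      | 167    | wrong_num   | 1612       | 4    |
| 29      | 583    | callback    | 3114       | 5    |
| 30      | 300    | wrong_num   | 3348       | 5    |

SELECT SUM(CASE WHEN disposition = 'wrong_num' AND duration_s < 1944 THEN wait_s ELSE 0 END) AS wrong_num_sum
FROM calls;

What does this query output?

1365

call_id=20: ✗
call_id=21: ✗
call_id=22: ✓ → 412
call_id=23: ✓ → 546
call_id=24: ✗
call_id=25: ✓ → 240
call_id=26: ✗
call_id=27: ✗
call_id=28: ✓ → 167
call_id=29: ✗
call_id=30: ✗
wrong_num_sum = 412 + 546 + 240 + 167 = 1365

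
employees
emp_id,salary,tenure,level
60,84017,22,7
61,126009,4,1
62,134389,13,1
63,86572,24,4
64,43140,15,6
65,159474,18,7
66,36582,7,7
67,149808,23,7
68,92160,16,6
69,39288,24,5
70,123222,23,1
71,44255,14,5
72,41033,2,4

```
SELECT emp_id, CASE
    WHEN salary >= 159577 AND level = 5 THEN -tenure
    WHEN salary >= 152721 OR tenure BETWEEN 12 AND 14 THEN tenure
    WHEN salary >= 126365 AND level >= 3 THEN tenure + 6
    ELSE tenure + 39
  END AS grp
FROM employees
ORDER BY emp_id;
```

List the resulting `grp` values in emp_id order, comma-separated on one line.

emp_id=60: ELSE → 61
emp_id=61: ELSE → 43
emp_id=62: salary >= 152721 OR tenure BETWEEN 12 AND 14 → 13
emp_id=63: ELSE → 63
emp_id=64: ELSE → 54
emp_id=65: salary >= 152721 OR tenure BETWEEN 12 AND 14 → 18
emp_id=66: ELSE → 46
emp_id=67: salary >= 126365 AND level >= 3 → 29
emp_id=68: ELSE → 55
emp_id=69: ELSE → 63
emp_id=70: ELSE → 62
emp_id=71: salary >= 152721 OR tenure BETWEEN 12 AND 14 → 14
emp_id=72: ELSE → 41

61, 43, 13, 63, 54, 18, 46, 29, 55, 63, 62, 14, 41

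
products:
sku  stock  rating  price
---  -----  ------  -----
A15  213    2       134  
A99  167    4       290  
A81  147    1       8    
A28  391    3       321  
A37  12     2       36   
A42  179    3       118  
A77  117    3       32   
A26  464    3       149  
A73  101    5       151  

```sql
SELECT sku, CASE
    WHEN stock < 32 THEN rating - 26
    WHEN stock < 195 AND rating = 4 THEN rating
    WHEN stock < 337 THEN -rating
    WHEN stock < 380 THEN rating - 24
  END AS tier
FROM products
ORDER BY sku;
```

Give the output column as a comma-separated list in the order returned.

sku=A15: stock < 337 → -2
sku=A26: (no match → NULL) → NULL
sku=A28: (no match → NULL) → NULL
sku=A37: stock < 32 → -24
sku=A42: stock < 337 → -3
sku=A73: stock < 337 → -5
sku=A77: stock < 337 → -3
sku=A81: stock < 337 → -1
sku=A99: stock < 195 AND rating = 4 → 4

-2, NULL, NULL, -24, -3, -5, -3, -1, 4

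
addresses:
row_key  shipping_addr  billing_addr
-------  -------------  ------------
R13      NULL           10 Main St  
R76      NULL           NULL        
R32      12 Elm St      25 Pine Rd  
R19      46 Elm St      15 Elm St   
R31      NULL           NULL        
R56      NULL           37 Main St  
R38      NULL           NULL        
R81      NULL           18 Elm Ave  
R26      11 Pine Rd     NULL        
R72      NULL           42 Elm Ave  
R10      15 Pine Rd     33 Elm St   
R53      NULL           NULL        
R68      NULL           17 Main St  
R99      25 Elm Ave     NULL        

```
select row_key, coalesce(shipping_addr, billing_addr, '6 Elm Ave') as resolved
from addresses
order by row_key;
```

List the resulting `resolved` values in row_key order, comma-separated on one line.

15 Pine Rd, 10 Main St, 46 Elm St, 11 Pine Rd, 6 Elm Ave, 12 Elm St, 6 Elm Ave, 6 Elm Ave, 37 Main St, 17 Main St, 42 Elm Ave, 6 Elm Ave, 18 Elm Ave, 25 Elm Ave

row_key=R10: shipping_addr=15 Pine Rd → 15 Pine Rd
row_key=R13: shipping_addr=NULL, billing_addr=10 Main St → 10 Main St
row_key=R19: shipping_addr=46 Elm St → 46 Elm St
row_key=R26: shipping_addr=11 Pine Rd → 11 Pine Rd
row_key=R31: shipping_addr=NULL, billing_addr=NULL, → literal 6 Elm Ave → 6 Elm Ave
row_key=R32: shipping_addr=12 Elm St → 12 Elm St
row_key=R38: shipping_addr=NULL, billing_addr=NULL, → literal 6 Elm Ave → 6 Elm Ave
row_key=R53: shipping_addr=NULL, billing_addr=NULL, → literal 6 Elm Ave → 6 Elm Ave
row_key=R56: shipping_addr=NULL, billing_addr=37 Main St → 37 Main St
row_key=R68: shipping_addr=NULL, billing_addr=17 Main St → 17 Main St
row_key=R72: shipping_addr=NULL, billing_addr=42 Elm Ave → 42 Elm Ave
row_key=R76: shipping_addr=NULL, billing_addr=NULL, → literal 6 Elm Ave → 6 Elm Ave
row_key=R81: shipping_addr=NULL, billing_addr=18 Elm Ave → 18 Elm Ave
row_key=R99: shipping_addr=25 Elm Ave → 25 Elm Ave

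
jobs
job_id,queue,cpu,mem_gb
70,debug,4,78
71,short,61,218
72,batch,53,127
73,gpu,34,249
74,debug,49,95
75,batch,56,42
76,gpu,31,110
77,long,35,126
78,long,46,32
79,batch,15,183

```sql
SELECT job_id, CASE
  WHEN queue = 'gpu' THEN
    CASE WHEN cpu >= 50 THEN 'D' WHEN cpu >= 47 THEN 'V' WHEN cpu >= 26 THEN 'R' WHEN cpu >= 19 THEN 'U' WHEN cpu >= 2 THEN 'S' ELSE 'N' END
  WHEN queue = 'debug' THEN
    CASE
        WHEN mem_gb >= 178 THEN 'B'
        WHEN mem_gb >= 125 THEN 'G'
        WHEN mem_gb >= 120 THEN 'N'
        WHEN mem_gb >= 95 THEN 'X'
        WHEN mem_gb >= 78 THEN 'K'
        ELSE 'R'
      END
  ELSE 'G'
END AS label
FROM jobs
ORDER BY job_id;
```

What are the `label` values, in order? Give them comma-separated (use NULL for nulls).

K, G, G, R, X, G, R, G, G, G

job_id=70: queue='debug' → inner[mem_gb >= 78] → K
job_id=71: queue='short' → outer ELSE → G
job_id=72: queue='batch' → outer ELSE → G
job_id=73: queue='gpu' → inner[cpu >= 26] → R
job_id=74: queue='debug' → inner[mem_gb >= 95] → X
job_id=75: queue='batch' → outer ELSE → G
job_id=76: queue='gpu' → inner[cpu >= 26] → R
job_id=77: queue='long' → outer ELSE → G
job_id=78: queue='long' → outer ELSE → G
job_id=79: queue='batch' → outer ELSE → G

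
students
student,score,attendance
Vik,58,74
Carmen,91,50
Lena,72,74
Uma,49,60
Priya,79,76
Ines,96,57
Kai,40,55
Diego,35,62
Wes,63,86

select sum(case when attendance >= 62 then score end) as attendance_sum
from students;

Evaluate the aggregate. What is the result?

student=Vik: ✓ → 58
student=Carmen: ✗
student=Lena: ✓ → 72
student=Uma: ✗
student=Priya: ✓ → 79
student=Ines: ✗
student=Kai: ✗
student=Diego: ✓ → 35
student=Wes: ✓ → 63
attendance_sum = 58 + 72 + 79 + 35 + 63 = 307

307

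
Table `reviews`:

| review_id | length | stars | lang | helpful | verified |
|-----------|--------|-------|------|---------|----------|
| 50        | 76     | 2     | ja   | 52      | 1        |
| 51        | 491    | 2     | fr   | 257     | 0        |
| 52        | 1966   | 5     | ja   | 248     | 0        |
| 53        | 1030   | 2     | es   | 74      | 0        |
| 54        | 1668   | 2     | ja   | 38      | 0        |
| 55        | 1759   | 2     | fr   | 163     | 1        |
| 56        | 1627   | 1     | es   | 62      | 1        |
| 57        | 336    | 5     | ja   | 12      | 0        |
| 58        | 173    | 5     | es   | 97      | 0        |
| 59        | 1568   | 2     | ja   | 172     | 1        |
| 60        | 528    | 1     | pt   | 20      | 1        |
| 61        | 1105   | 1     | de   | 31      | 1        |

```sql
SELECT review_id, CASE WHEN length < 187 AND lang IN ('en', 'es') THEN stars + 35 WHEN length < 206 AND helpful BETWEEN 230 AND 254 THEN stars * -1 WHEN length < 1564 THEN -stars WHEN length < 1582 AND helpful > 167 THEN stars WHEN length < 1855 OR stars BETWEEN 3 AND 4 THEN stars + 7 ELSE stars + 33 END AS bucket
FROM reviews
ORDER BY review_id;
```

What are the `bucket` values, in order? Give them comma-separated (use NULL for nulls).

-2, -2, 38, -2, 9, 9, 8, -5, 40, 2, -1, -1

review_id=50: length < 1564 → -2
review_id=51: length < 1564 → -2
review_id=52: ELSE → 38
review_id=53: length < 1564 → -2
review_id=54: length < 1855 OR stars BETWEEN 3 AND 4 → 9
review_id=55: length < 1855 OR stars BETWEEN 3 AND 4 → 9
review_id=56: length < 1855 OR stars BETWEEN 3 AND 4 → 8
review_id=57: length < 1564 → -5
review_id=58: length < 187 AND lang IN ('en', 'es') → 40
review_id=59: length < 1582 AND helpful > 167 → 2
review_id=60: length < 1564 → -1
review_id=61: length < 1564 → -1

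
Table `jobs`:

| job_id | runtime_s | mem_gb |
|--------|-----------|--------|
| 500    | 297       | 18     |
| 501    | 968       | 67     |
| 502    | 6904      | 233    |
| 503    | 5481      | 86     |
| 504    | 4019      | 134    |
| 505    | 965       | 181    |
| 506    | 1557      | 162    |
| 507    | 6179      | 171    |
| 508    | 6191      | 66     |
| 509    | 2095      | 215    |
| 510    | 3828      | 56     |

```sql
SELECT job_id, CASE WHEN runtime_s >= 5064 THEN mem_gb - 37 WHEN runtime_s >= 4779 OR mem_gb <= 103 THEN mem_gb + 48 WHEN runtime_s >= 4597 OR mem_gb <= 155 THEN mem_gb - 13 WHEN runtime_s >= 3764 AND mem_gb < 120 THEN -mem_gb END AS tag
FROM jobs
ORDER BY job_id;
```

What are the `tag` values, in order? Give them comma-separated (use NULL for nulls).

66, 115, 196, 49, 121, NULL, NULL, 134, 29, NULL, 104

job_id=500: runtime_s >= 4779 OR mem_gb <= 103 → 66
job_id=501: runtime_s >= 4779 OR mem_gb <= 103 → 115
job_id=502: runtime_s >= 5064 → 196
job_id=503: runtime_s >= 5064 → 49
job_id=504: runtime_s >= 4597 OR mem_gb <= 155 → 121
job_id=505: (no match → NULL) → NULL
job_id=506: (no match → NULL) → NULL
job_id=507: runtime_s >= 5064 → 134
job_id=508: runtime_s >= 5064 → 29
job_id=509: (no match → NULL) → NULL
job_id=510: runtime_s >= 4779 OR mem_gb <= 103 → 104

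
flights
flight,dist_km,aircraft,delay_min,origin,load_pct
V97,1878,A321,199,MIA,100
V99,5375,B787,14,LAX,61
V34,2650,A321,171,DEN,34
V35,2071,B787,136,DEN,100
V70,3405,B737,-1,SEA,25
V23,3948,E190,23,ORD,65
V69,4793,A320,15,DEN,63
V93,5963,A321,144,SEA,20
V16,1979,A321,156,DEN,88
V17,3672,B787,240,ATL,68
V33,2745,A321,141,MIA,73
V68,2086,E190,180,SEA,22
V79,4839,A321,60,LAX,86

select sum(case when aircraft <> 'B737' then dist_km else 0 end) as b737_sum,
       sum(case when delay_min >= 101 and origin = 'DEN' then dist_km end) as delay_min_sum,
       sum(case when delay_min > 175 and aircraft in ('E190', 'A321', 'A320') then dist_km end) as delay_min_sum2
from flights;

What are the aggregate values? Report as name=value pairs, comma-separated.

b737_sum=41999, delay_min_sum=6700, delay_min_sum2=3964

[b737_sum: aircraft <> 'B737']
flight=V97: ✓ → 1878
flight=V99: ✓ → 5375
flight=V34: ✓ → 2650
flight=V35: ✓ → 2071
flight=V70: ✗
flight=V23: ✓ → 3948
flight=V69: ✓ → 4793
flight=V93: ✓ → 5963
flight=V16: ✓ → 1979
flight=V17: ✓ → 3672
flight=V33: ✓ → 2745
flight=V68: ✓ → 2086
flight=V79: ✓ → 4839
b737_sum = 1878 + 5375 + 2650 + 2071 + 3948 + 4793 + 5963 + 1979 + 3672 + 2745 + 2086 + 4839 = 41999
—
[delay_min_sum: delay_min >= 101 and origin = 'DEN']
flight=V97: ✗
flight=V99: ✗
flight=V34: ✓ → 2650
flight=V35: ✓ → 2071
flight=V70: ✗
flight=V23: ✗
flight=V69: ✗
flight=V93: ✗
flight=V16: ✓ → 1979
flight=V17: ✗
flight=V33: ✗
flight=V68: ✗
flight=V79: ✗
delay_min_sum = 2650 + 2071 + 1979 = 6700
—
[delay_min_sum2: delay_min > 175 and aircraft in ('E190', 'A321', 'A320')]
flight=V97: ✓ → 1878
flight=V99: ✗
flight=V34: ✗
flight=V35: ✗
flight=V70: ✗
flight=V23: ✗
flight=V69: ✗
flight=V93: ✗
flight=V16: ✗
flight=V17: ✗
flight=V33: ✗
flight=V68: ✓ → 2086
flight=V79: ✗
delay_min_sum2 = 1878 + 2086 = 3964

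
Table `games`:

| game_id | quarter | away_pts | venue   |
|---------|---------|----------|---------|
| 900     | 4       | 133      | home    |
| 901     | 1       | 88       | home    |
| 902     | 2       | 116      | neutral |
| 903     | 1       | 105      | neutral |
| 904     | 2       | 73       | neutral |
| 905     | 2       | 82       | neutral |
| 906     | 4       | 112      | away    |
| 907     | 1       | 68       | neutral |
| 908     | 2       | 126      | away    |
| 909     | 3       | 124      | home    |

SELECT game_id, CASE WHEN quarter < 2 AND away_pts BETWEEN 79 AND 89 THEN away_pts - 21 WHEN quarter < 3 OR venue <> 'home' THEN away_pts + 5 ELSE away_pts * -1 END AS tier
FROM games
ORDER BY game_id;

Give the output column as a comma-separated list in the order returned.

game_id=900: ELSE → -133
game_id=901: quarter < 2 AND away_pts BETWEEN 79 AND 89 → 67
game_id=902: quarter < 3 OR venue <> 'home' → 121
game_id=903: quarter < 3 OR venue <> 'home' → 110
game_id=904: quarter < 3 OR venue <> 'home' → 78
game_id=905: quarter < 3 OR venue <> 'home' → 87
game_id=906: quarter < 3 OR venue <> 'home' → 117
game_id=907: quarter < 3 OR venue <> 'home' → 73
game_id=908: quarter < 3 OR venue <> 'home' → 131
game_id=909: ELSE → -124

-133, 67, 121, 110, 78, 87, 117, 73, 131, -124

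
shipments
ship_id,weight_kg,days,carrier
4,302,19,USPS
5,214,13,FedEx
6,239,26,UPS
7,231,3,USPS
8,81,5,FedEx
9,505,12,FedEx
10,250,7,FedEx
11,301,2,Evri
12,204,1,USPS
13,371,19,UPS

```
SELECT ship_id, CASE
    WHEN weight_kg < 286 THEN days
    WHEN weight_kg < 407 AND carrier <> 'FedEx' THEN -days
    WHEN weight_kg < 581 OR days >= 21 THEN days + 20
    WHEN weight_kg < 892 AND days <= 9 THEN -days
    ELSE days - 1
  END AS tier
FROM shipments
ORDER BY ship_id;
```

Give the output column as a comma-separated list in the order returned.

ship_id=4: weight_kg < 407 AND carrier <> 'FedEx' → -19
ship_id=5: weight_kg < 286 → 13
ship_id=6: weight_kg < 286 → 26
ship_id=7: weight_kg < 286 → 3
ship_id=8: weight_kg < 286 → 5
ship_id=9: weight_kg < 581 OR days >= 21 → 32
ship_id=10: weight_kg < 286 → 7
ship_id=11: weight_kg < 407 AND carrier <> 'FedEx' → -2
ship_id=12: weight_kg < 286 → 1
ship_id=13: weight_kg < 407 AND carrier <> 'FedEx' → -19

-19, 13, 26, 3, 5, 32, 7, -2, 1, -19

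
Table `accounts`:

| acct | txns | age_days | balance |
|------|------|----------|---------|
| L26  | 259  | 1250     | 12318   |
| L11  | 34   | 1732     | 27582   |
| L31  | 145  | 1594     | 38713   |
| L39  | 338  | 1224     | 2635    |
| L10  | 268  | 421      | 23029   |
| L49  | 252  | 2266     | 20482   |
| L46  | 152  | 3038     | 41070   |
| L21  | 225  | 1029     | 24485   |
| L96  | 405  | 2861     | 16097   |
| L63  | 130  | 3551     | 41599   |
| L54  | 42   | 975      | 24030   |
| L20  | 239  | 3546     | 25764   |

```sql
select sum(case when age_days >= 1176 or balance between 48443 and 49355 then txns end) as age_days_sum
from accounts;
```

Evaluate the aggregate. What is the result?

1954

acct=L26: ✓ → 259
acct=L11: ✓ → 34
acct=L31: ✓ → 145
acct=L39: ✓ → 338
acct=L10: ✗
acct=L49: ✓ → 252
acct=L46: ✓ → 152
acct=L21: ✗
acct=L96: ✓ → 405
acct=L63: ✓ → 130
acct=L54: ✗
acct=L20: ✓ → 239
age_days_sum = 259 + 34 + 145 + 338 + 252 + 152 + 405 + 130 + 239 = 1954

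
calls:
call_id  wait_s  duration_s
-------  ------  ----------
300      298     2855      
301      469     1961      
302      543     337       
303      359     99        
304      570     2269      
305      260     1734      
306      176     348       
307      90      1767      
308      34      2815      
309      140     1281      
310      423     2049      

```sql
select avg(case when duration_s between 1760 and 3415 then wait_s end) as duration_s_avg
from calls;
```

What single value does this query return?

314

call_id=300: ✓ → 298
call_id=301: ✓ → 469
call_id=302: ✗
call_id=303: ✗
call_id=304: ✓ → 570
call_id=305: ✗
call_id=306: ✗
call_id=307: ✓ → 90
call_id=308: ✓ → 34
call_id=309: ✗
call_id=310: ✓ → 423
duration_s_avg = (298 + 469 + 570 + 90 + 34 + 423) / 6 = 314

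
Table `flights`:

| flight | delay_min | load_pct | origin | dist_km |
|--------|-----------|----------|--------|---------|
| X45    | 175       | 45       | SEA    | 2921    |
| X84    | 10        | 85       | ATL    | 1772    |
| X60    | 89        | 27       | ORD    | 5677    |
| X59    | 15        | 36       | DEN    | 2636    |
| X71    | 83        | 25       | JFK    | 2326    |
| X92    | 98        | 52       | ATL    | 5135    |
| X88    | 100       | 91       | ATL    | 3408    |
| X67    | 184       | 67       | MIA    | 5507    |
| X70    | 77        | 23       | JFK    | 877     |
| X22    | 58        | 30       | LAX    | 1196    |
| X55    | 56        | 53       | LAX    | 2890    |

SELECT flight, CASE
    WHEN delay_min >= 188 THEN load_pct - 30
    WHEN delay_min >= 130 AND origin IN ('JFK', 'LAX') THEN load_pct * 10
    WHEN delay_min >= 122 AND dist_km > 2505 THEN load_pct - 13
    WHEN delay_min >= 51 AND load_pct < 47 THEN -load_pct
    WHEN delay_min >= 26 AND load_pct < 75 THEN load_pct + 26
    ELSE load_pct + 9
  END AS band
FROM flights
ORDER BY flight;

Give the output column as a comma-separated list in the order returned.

-30, 32, 79, 45, -27, 54, -23, -25, 94, 100, 78

flight=X22: delay_min >= 51 AND load_pct < 47 → -30
flight=X45: delay_min >= 122 AND dist_km > 2505 → 32
flight=X55: delay_min >= 26 AND load_pct < 75 → 79
flight=X59: ELSE → 45
flight=X60: delay_min >= 51 AND load_pct < 47 → -27
flight=X67: delay_min >= 122 AND dist_km > 2505 → 54
flight=X70: delay_min >= 51 AND load_pct < 47 → -23
flight=X71: delay_min >= 51 AND load_pct < 47 → -25
flight=X84: ELSE → 94
flight=X88: ELSE → 100
flight=X92: delay_min >= 26 AND load_pct < 75 → 78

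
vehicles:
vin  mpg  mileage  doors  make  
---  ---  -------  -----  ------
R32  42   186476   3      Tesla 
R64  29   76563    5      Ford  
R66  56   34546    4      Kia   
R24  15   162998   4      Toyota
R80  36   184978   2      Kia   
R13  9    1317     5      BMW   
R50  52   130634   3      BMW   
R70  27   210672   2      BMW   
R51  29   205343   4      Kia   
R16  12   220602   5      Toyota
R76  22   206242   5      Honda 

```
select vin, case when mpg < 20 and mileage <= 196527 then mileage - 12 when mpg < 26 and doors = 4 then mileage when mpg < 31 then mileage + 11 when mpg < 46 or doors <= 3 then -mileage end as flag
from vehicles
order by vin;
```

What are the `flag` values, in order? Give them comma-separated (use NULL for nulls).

1305, 220613, 162986, -186476, -130634, 205354, 76574, NULL, 210683, 206253, -184978

vin=R13: mpg < 20 and mileage <= 196527 → 1305
vin=R16: mpg < 31 → 220613
vin=R24: mpg < 20 and mileage <= 196527 → 162986
vin=R32: mpg < 46 or doors <= 3 → -186476
vin=R50: mpg < 46 or doors <= 3 → -130634
vin=R51: mpg < 31 → 205354
vin=R64: mpg < 31 → 76574
vin=R66: (no match → NULL) → NULL
vin=R70: mpg < 31 → 210683
vin=R76: mpg < 31 → 206253
vin=R80: mpg < 46 or doors <= 3 → -184978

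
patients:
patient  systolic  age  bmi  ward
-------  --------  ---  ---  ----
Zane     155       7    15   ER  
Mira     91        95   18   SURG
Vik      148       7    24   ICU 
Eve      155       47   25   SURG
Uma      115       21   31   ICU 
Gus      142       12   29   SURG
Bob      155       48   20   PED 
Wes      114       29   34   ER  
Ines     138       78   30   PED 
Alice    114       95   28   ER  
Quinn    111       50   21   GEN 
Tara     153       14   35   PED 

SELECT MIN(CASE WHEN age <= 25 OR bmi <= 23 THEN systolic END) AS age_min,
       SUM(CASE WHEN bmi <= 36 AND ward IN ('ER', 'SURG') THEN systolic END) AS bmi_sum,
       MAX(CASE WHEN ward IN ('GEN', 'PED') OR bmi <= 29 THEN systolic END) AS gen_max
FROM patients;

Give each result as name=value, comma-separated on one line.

age_min=91, bmi_sum=771, gen_max=155

[age_min: age <= 25 OR bmi <= 23]
patient=Zane: ✓ → 155
patient=Mira: ✓ → 91
patient=Vik: ✓ → 148
patient=Eve: ✗
patient=Uma: ✓ → 115
patient=Gus: ✓ → 142
patient=Bob: ✓ → 155
patient=Wes: ✗
patient=Ines: ✗
patient=Alice: ✗
patient=Quinn: ✓ → 111
patient=Tara: ✓ → 153
age_min = MIN(155, 91, 148, 115, 142, 155, 111, 153) = 91
—
[bmi_sum: bmi <= 36 AND ward IN ('ER', 'SURG')]
patient=Zane: ✓ → 155
patient=Mira: ✓ → 91
patient=Vik: ✗
patient=Eve: ✓ → 155
patient=Uma: ✗
patient=Gus: ✓ → 142
patient=Bob: ✗
patient=Wes: ✓ → 114
patient=Ines: ✗
patient=Alice: ✓ → 114
patient=Quinn: ✗
patient=Tara: ✗
bmi_sum = 155 + 91 + 155 + 142 + 114 + 114 = 771
—
[gen_max: ward IN ('GEN', 'PED') OR bmi <= 29]
patient=Zane: ✓ → 155
patient=Mira: ✓ → 91
patient=Vik: ✓ → 148
patient=Eve: ✓ → 155
patient=Uma: ✗
patient=Gus: ✓ → 142
patient=Bob: ✓ → 155
patient=Wes: ✗
patient=Ines: ✓ → 138
patient=Alice: ✓ → 114
patient=Quinn: ✓ → 111
patient=Tara: ✓ → 153
gen_max = MAX(155, 91, 148, 155, 142, 155, 138, 114, 111, 153) = 155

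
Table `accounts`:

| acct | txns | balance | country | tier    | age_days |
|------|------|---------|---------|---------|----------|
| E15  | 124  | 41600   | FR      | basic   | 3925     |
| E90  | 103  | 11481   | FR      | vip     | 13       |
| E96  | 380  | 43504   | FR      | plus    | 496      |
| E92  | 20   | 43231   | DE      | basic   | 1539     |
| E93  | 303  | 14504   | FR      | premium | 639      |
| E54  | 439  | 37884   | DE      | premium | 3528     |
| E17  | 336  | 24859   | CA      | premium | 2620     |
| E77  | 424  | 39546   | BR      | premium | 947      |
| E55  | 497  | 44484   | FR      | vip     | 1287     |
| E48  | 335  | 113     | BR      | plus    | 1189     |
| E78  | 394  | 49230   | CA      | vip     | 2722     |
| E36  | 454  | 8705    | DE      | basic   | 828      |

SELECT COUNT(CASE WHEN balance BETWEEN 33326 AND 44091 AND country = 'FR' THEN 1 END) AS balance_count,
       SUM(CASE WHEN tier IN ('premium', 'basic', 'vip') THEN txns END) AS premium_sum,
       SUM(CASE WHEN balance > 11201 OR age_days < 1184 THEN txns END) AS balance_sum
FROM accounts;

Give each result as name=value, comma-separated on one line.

[balance_count: balance BETWEEN 33326 AND 44091 AND country = 'FR']
acct=E15: ✓ → 1
acct=E90: ✗
acct=E96: ✓ → 1
acct=E92: ✗
acct=E93: ✗
acct=E54: ✗
acct=E17: ✗
acct=E77: ✗
acct=E55: ✗
acct=E48: ✗
acct=E78: ✗
acct=E36: ✗
balance_count = COUNT(1, 1) = 2
—
[premium_sum: tier IN ('premium', 'basic', 'vip')]
acct=E15: ✓ → 124
acct=E90: ✓ → 103
acct=E96: ✗
acct=E92: ✓ → 20
acct=E93: ✓ → 303
acct=E54: ✓ → 439
acct=E17: ✓ → 336
acct=E77: ✓ → 424
acct=E55: ✓ → 497
acct=E48: ✗
acct=E78: ✓ → 394
acct=E36: ✓ → 454
premium_sum = 124 + 103 + 20 + 303 + 439 + 336 + 424 + 497 + 394 + 454 = 3094
—
[balance_sum: balance > 11201 OR age_days < 1184]
acct=E15: ✓ → 124
acct=E90: ✓ → 103
acct=E96: ✓ → 380
acct=E92: ✓ → 20
acct=E93: ✓ → 303
acct=E54: ✓ → 439
acct=E17: ✓ → 336
acct=E77: ✓ → 424
acct=E55: ✓ → 497
acct=E48: ✗
acct=E78: ✓ → 394
acct=E36: ✓ → 454
balance_sum = 124 + 103 + 380 + 20 + 303 + 439 + 336 + 424 + 497 + 394 + 454 = 3474

balance_count=2, premium_sum=3094, balance_sum=3474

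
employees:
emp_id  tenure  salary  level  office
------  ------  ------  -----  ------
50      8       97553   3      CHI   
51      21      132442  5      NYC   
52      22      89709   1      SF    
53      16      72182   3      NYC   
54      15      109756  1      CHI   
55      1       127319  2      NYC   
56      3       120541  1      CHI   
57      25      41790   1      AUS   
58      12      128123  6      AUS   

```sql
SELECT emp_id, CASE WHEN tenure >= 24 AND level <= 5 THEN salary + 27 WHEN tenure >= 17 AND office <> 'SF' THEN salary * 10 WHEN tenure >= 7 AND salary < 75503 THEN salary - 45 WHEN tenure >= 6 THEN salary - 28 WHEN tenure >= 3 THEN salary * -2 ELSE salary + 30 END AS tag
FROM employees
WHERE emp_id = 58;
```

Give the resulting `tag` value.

emp_id = 58: tenure=12, salary=128123, level=6, office=AUS.
tenure >= 24 AND level <= 5 → false
tenure >= 17 AND office <> 'SF' → false
tenure >= 7 AND salary < 75503 → false
tenure >= 6 → true → 128095

128095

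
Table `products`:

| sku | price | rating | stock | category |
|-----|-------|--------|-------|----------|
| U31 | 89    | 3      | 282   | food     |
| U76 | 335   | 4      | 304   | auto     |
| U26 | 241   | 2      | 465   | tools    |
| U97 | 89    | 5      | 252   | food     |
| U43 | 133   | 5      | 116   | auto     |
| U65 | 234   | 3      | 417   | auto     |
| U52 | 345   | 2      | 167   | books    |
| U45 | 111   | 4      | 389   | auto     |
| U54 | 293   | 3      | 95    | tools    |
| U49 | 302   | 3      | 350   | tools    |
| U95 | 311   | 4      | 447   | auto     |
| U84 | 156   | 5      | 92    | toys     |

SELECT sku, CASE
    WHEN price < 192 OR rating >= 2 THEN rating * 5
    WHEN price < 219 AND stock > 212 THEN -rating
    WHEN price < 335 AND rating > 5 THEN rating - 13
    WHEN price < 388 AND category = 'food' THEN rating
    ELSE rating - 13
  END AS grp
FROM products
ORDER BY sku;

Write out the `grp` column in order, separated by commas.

10, 15, 25, 20, 15, 10, 15, 15, 20, 25, 20, 25

sku=U26: price < 192 OR rating >= 2 → 10
sku=U31: price < 192 OR rating >= 2 → 15
sku=U43: price < 192 OR rating >= 2 → 25
sku=U45: price < 192 OR rating >= 2 → 20
sku=U49: price < 192 OR rating >= 2 → 15
sku=U52: price < 192 OR rating >= 2 → 10
sku=U54: price < 192 OR rating >= 2 → 15
sku=U65: price < 192 OR rating >= 2 → 15
sku=U76: price < 192 OR rating >= 2 → 20
sku=U84: price < 192 OR rating >= 2 → 25
sku=U95: price < 192 OR rating >= 2 → 20
sku=U97: price < 192 OR rating >= 2 → 25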